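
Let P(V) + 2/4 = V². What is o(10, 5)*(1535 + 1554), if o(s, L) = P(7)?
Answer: 299633/2 ≈ 1.4982e+5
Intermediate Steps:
P(V) = -½ + V²
o(s, L) = 97/2 (o(s, L) = -½ + 7² = -½ + 49 = 97/2)
o(10, 5)*(1535 + 1554) = 97*(1535 + 1554)/2 = (97/2)*3089 = 299633/2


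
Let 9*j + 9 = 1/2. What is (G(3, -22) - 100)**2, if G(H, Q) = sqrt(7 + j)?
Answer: (600 - sqrt(218))**2/36 ≈ 9513.9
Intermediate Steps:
j = -17/18 (j = -1 + (1/9)/2 = -1 + (1/9)*(1/2) = -1 + 1/18 = -17/18 ≈ -0.94444)
G(H, Q) = sqrt(218)/6 (G(H, Q) = sqrt(7 - 17/18) = sqrt(109/18) = sqrt(218)/6)
(G(3, -22) - 100)**2 = (sqrt(218)/6 - 100)**2 = (-100 + sqrt(218)/6)**2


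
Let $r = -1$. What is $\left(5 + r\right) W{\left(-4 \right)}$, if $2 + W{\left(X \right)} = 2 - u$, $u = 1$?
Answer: $-4$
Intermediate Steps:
$W{\left(X \right)} = -1$ ($W{\left(X \right)} = -2 + \left(2 - 1\right) = -2 + 1 = -1$)
$\left(5 + r\right) W{\left(-4 \right)} = \left(5 - 1\right) \left(-1\right) = 4 \left(-1\right) = -4$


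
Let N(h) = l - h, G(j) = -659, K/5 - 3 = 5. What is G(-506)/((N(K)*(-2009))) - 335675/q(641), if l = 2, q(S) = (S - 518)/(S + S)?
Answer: -801284423677/229026 ≈ -3.4987e+6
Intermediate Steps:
K = 40 (K = 15 + 5*5 = 15 + 25 = 40)
q(S) = (-518 + S)/(2*S) (q(S) = (-518 + S)/((2*S)) = (-518 + S)*(1/(2*S)) = (-518 + S)/(2*S))
N(h) = 2 - h
G(-506)/((N(K)*(-2009))) - 335675/q(641) = -659*(-1/(2009*(2 - 1*40))) - 335675*1282/(-518 + 641) = -659*(-1/(2009*(2 - 40))) - 335675/((½)*(1/641)*123) = -659/((-38*(-2009))) - 335675/123/1282 = -659/76342 - 335675*1282/123 = -659*1/76342 - 430335350/123 = -659/76342 - 430335350/123 = -801284423677/229026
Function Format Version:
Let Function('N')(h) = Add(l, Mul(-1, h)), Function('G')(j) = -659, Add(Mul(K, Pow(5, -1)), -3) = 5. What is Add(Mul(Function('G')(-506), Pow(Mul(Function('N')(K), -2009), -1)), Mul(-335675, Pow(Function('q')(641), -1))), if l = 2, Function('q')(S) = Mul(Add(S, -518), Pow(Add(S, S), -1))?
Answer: Rational(-801284423677, 229026) ≈ -3.4987e+6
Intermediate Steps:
K = 40 (K = Add(15, Mul(5, 5)) = Add(15, 25) = 40)
Function('q')(S) = Mul(Rational(1, 2), Pow(S, -1), Add(-518, S)) (Function('q')(S) = Mul(Add(-518, S), Pow(Mul(2, S), -1)) = Mul(Add(-518, S), Mul(Rational(1, 2), Pow(S, -1))) = Mul(Rational(1, 2), Pow(S, -1), Add(-518, S)))
Function('N')(h) = Add(2, Mul(-1, h))
Add(Mul(Function('G')(-506), Pow(Mul(Function('N')(K), -2009), -1)), Mul(-335675, Pow(Function('q')(641), -1))) = Add(Mul(-659, Pow(Mul(Add(2, Mul(-1, 40)), -2009), -1)), Mul(-335675, Pow(Mul(Rational(1, 2), Pow(641, -1), Add(-518, 641)), -1))) = Add(Mul(-659, Pow(Mul(Add(2, -40), -2009), -1)), Mul(-335675, Pow(Mul(Rational(1, 2), Rational(1, 641), 123), -1))) = Add(Mul(-659, Pow(Mul(-38, -2009), -1)), Mul(-335675, Pow(Rational(123, 1282), -1))) = Add(Mul(-659, Pow(76342, -1)), Mul(-335675, Rational(1282, 123))) = Add(Mul(-659, Rational(1, 76342)), Rational(-430335350, 123)) = Add(Rational(-659, 76342), Rational(-430335350, 123)) = Rational(-801284423677, 229026)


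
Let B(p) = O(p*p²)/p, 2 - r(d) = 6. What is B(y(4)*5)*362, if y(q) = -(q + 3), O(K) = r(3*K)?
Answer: 1448/35 ≈ 41.371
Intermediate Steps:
r(d) = -4 (r(d) = 2 - 1*6 = 2 - 6 = -4)
O(K) = -4
y(q) = -3 - q (y(q) = -(3 + q) = -3 - q)
B(p) = -4/p
B(y(4)*5)*362 = -4*1/(5*(-3 - 1*4))*362 = -4*1/(5*(-3 - 4))*362 = -4/((-7*5))*362 = -4/(-35)*362 = -4*(-1/35)*362 = (4/35)*362 = 1448/35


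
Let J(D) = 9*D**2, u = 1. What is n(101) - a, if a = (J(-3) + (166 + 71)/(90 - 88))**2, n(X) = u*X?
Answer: -158797/4 ≈ -39699.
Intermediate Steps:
n(X) = X (n(X) = 1*X = X)
a = 159201/4 (a = (9*(-3)**2 + (166 + 71)/(90 - 88))**2 = (9*9 + 237/2)**2 = (81 + 237*(1/2))**2 = (81 + 237/2)**2 = (399/2)**2 = 159201/4 ≈ 39800.)
n(101) - a = 101 - 1*159201/4 = 101 - 159201/4 = -158797/4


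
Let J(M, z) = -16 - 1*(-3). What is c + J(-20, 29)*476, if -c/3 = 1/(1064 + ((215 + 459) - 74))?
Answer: -10296835/1664 ≈ -6188.0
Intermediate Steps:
J(M, z) = -13 (J(M, z) = -16 + 3 = -13)
c = -3/1664 (c = -3/(1064 + ((215 + 459) - 74)) = -3/(1064 + (674 - 74)) = -3/(1064 + 600) = -3/1664 ≈ -0.0018029)
c + J(-20, 29)*476 = -3/1664 - 13*476 = -3/1664 - 6188 = -10296835/1664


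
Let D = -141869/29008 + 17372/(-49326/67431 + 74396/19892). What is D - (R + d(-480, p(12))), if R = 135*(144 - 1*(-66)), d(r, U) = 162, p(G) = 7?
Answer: -31693124558257987/1393559474608 ≈ -22743.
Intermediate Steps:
D = 8040043181765309/1393559474608 (D = -141869*1/29008 + 17372/(-49326*1/67431 + 74396*(1/19892)) = -20267/4144 + 17372/(-16442/22477 + 18599/4973) = -20267/4144 + 17372/(336283657/111778121) = -20267/4144 + 17372*(111778121/336283657) = -20267/4144 + 1941809518012/336283657 = 8040043181765309/1393559474608 ≈ 5769.4)
R = 28350 (R = 135*(144 + 66) = 135*210 = 28350)
D - (R + d(-480, p(12))) = 8040043181765309/1393559474608 - (28350 + 162) = 8040043181765309/1393559474608 - 1*28512 = 8040043181765309/1393559474608 - 28512 = -31693124558257987/1393559474608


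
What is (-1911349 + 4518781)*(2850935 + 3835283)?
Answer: 17433858772176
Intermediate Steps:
(-1911349 + 4518781)*(2850935 + 3835283) = 2607432*6686218 = 17433858772176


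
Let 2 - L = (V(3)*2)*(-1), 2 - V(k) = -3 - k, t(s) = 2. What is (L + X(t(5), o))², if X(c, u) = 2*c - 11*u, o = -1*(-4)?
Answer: 484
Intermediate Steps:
V(k) = 5 + k (V(k) = 2 - (-3 - k) = 2 + (3 + k) = 5 + k)
o = 4
L = 18 (L = 2 - (5 + 3)*2*(-1) = 2 - 8*2*(-1) = 2 - 16*(-1) = 2 - 1*(-16) = 2 + 16 = 18)
X(c, u) = -11*u + 2*c
(L + X(t(5), o))² = (18 + (-11*4 + 2*2))² = (18 + (-44 + 4))² = (18 - 40)² = (-22)² = 484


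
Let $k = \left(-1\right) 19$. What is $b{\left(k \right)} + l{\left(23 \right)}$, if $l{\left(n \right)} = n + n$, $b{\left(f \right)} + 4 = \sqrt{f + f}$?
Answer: $42 + i \sqrt{38} \approx 42.0 + 6.1644 i$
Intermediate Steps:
$k = -19$
$b{\left(f \right)} = -4 + \sqrt{2} \sqrt{f}$ ($b{\left(f \right)} = -4 + \sqrt{f + f} = -4 + \sqrt{2 f} = -4 + \sqrt{2} \sqrt{f}$)
$l{\left(n \right)} = 2 n$
$b{\left(k \right)} + l{\left(23 \right)} = \left(-4 + \sqrt{2} \sqrt{-19}\right) + 2 \cdot 23 = \left(-4 + \sqrt{2} i \sqrt{19}\right) + 46 = \left(-4 + i \sqrt{38}\right) + 46 = 42 + i \sqrt{38}$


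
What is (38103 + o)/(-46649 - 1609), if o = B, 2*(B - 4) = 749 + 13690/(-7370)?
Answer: -28360181/35566146 ≈ -0.79739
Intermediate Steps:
B = 278270/737 (B = 4 + (749 + 13690/(-7370))/2 = 4 + (749 + 13690*(-1/7370))/2 = 4 + (749 - 1369/737)/2 = 4 + (½)*(550644/737) = 4 + 275322/737 = 278270/737 ≈ 377.57)
o = 278270/737 ≈ 377.57
(38103 + o)/(-46649 - 1609) = (38103 + 278270/737)/(-46649 - 1609) = (28360181/737)/(-48258) = (28360181/737)*(-1/48258) = -28360181/35566146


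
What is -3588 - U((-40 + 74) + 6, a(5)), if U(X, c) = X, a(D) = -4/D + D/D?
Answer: -3628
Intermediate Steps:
a(D) = 1 - 4/D (a(D) = -4/D + 1 = 1 - 4/D)
-3588 - U((-40 + 74) + 6, a(5)) = -3588 - ((-40 + 74) + 6) = -3588 - (34 + 6) = -3588 - 1*40 = -3588 - 40 = -3628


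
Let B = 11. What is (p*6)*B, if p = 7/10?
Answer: 231/5 ≈ 46.200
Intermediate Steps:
p = 7/10 (p = 7*(1/10) = 7/10 ≈ 0.70000)
(p*6)*B = ((7/10)*6)*11 = (21/5)*11 = 231/5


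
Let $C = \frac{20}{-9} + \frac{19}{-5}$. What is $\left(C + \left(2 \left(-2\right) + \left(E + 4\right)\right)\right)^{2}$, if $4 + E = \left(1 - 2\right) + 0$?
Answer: $\frac{246016}{2025} \approx 121.49$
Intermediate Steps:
$E = -5$ ($E = -4 + \left(\left(1 - 2\right) + 0\right) = -4 + \left(-1 + 0\right) = -4 - 1 = -5$)
$C = - \frac{271}{45}$ ($C = 20 \left(- \frac{1}{9}\right) + 19 \left(- \frac{1}{5}\right) = - \frac{20}{9} - \frac{19}{5} = - \frac{271}{45} \approx -6.0222$)
$\left(C + \left(2 \left(-2\right) + \left(E + 4\right)\right)\right)^{2} = \left(- \frac{271}{45} + \left(2 \left(-2\right) + \left(-5 + 4\right)\right)\right)^{2} = \left(- \frac{271}{45} - 5\right)^{2} = \left(- \frac{496}{45}\right)^{2} = \frac{246016}{2025}$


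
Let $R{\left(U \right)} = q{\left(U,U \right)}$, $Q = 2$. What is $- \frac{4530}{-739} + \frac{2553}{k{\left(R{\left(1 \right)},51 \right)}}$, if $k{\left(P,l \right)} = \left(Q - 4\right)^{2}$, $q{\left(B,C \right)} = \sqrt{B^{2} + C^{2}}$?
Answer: $\frac{1904787}{2956} \approx 644.38$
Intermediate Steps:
$R{\left(U \right)} = \sqrt{2} \sqrt{U^{2}}$ ($R{\left(U \right)} = \sqrt{U^{2} + U^{2}} = \sqrt{2 U^{2}} = \sqrt{2} \sqrt{U^{2}}$)
$k{\left(P,l \right)} = 4$ ($k{\left(P,l \right)} = \left(2 - 4\right)^{2} = \left(-2\right)^{2} = 4$)
$- \frac{4530}{-739} + \frac{2553}{k{\left(R{\left(1 \right)},51 \right)}} = - \frac{4530}{-739} + \frac{2553}{4} = \left(-4530\right) \left(- \frac{1}{739}\right) + 2553 \cdot \frac{1}{4} = \frac{4530}{739} + \frac{2553}{4} = \frac{1904787}{2956}$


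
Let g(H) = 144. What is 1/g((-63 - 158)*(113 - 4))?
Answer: 1/144 ≈ 0.0069444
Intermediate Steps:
1/g((-63 - 158)*(113 - 4)) = 1/144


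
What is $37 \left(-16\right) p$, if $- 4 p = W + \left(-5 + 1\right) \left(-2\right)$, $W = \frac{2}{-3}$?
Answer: $\frac{3256}{3} \approx 1085.3$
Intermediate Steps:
$W = - \frac{2}{3}$ ($W = 2 \left(- \frac{1}{3}\right) = - \frac{2}{3} \approx -0.66667$)
$p = - \frac{11}{6}$ ($p = - \frac{- \frac{2}{3} + \left(-5 + 1\right) \left(-2\right)}{4} = - \frac{- \frac{2}{3} - -8}{4} = - \frac{- \frac{2}{3} + 8}{4} = \left(- \frac{1}{4}\right) \frac{22}{3} = - \frac{11}{6} \approx -1.8333$)
$37 \left(-16\right) p = 37 \left(-16\right) \left(- \frac{11}{6}\right) = \left(-592\right) \left(- \frac{11}{6}\right) = \frac{3256}{3}$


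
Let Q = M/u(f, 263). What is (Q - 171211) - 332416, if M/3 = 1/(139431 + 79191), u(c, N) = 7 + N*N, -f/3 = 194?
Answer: -2538850097125647/5041131824 ≈ -5.0363e+5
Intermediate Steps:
f = -582 (f = -3*194 = -582)
u(c, N) = 7 + N²
M = 1/72874 (M = 3/(139431 + 79191) = 3/218622 = 3*(1/218622) = 1/72874 ≈ 1.3722e-5)
Q = 1/5041131824 (Q = 1/(72874*(7 + 263²)) = 1/(72874*(7 + 69169)) = (1/72874)/69176 = (1/72874)*(1/69176) = 1/5041131824 ≈ 1.9837e-10)
(Q - 171211) - 332416 = (1/5041131824 - 171211) - 332416 = -863097220718863/5041131824 - 332416 = -2538850097125647/5041131824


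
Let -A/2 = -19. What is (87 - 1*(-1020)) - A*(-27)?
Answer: 2133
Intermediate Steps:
A = 38 (A = -2*(-19) = 38)
(87 - 1*(-1020)) - A*(-27) = (87 - 1*(-1020)) - 38*(-27) = (87 + 1020) - 1*(-1026) = 1107 + 1026 = 2133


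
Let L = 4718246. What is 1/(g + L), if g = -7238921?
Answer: -1/2520675 ≈ -3.9672e-7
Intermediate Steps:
1/(g + L) = 1/(-7238921 + 4718246) = 1/(-2520675) = -1/2520675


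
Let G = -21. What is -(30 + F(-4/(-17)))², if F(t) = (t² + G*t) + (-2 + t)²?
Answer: -66552964/83521 ≈ -796.84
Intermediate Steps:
F(t) = t² + (-2 + t)² - 21*t (F(t) = (t² - 21*t) + (-2 + t)² = t² + (-2 + t)² - 21*t)
-(30 + F(-4/(-17)))² = -(30 + (4 - (-100)/(-17) + 2*(-4/(-17))²))² = -(30 + (4 - (-100)*(-1)/17 + 2*(-4*(-1/17))²))² = -(30 + (4 - 25*4/17 + 2*(4/17)²))² = -(30 + (4 - 100/17 + 2*(16/289)))² = -(30 + (4 - 100/17 + 32/289))² = -(30 - 512/289)² = -(8158/289)² = -1*66552964/83521 = -66552964/83521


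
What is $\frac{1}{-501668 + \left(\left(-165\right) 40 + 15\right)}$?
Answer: $- \frac{1}{508253} \approx -1.9675 \cdot 10^{-6}$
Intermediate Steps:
$\frac{1}{-501668 + \left(\left(-165\right) 40 + 15\right)} = \frac{1}{-501668 + \left(-6600 + 15\right)} = \frac{1}{-501668 - 6585} = \frac{1}{-508253} = - \frac{1}{508253}$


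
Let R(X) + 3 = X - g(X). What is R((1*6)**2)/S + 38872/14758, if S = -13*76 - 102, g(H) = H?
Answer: 21207377/8043110 ≈ 2.6367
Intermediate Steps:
S = -1090 (S = -988 - 102 = -1090)
R(X) = -3 (R(X) = -3 + (X - X) = -3 + 0 = -3)
R((1*6)**2)/S + 38872/14758 = -3/(-1090) + 38872/14758 = -3*(-1/1090) + 38872*(1/14758) = 3/1090 + 19436/7379 = 21207377/8043110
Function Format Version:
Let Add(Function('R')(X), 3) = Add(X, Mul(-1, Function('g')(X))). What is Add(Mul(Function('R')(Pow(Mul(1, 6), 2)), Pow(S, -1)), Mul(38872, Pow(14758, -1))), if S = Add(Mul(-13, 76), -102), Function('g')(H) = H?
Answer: Rational(21207377, 8043110) ≈ 2.6367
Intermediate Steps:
S = -1090 (S = Add(-988, -102) = -1090)
Function('R')(X) = -3 (Function('R')(X) = Add(-3, Add(X, Mul(-1, X))) = Add(-3, 0) = -3)
Add(Mul(Function('R')(Pow(Mul(1, 6), 2)), Pow(S, -1)), Mul(38872, Pow(14758, -1))) = Add(Mul(-3, Pow(-1090, -1)), Mul(38872, Pow(14758, -1))) = Add(Mul(-3, Rational(-1, 1090)), Mul(38872, Rational(1, 14758))) = Add(Rational(3, 1090), Rational(19436, 7379)) = Rational(21207377, 8043110)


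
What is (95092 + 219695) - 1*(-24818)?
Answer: 339605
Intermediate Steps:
(95092 + 219695) - 1*(-24818) = 314787 + 24818 = 339605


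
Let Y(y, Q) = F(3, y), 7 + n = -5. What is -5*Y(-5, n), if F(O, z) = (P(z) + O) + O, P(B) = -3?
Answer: -15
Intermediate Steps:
n = -12 (n = -7 - 5 = -12)
F(O, z) = -3 + 2*O (F(O, z) = (-3 + O) + O = -3 + 2*O)
Y(y, Q) = 3 (Y(y, Q) = -3 + 2*3 = -3 + 6 = 3)
-5*Y(-5, n) = -5*3 = -15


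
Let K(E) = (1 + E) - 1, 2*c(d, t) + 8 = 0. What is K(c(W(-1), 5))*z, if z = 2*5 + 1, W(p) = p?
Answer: -44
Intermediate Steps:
c(d, t) = -4 (c(d, t) = -4 + (½)*0 = -4 + 0 = -4)
K(E) = E
z = 11 (z = 10 + 1 = 11)
K(c(W(-1), 5))*z = -4*11 = -44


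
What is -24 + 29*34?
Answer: 962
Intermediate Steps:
-24 + 29*34 = -24 + 986 = 962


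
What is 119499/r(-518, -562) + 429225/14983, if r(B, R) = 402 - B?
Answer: 2185340517/13784360 ≈ 158.54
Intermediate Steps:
119499/r(-518, -562) + 429225/14983 = 119499/(402 - 1*(-518)) + 429225/14983 = 119499/(402 + 518) + 429225*(1/14983) = 119499/920 + 429225/14983 = 2185340517/13784360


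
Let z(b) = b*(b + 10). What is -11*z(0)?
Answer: 0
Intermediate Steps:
z(b) = b*(10 + b)
-11*z(0) = -0*(10 + 0) = -0*10 = -11*0 = 0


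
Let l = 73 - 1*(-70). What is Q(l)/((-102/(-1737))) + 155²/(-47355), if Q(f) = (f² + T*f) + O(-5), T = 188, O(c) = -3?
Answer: 129771891800/161007 ≈ 8.0600e+5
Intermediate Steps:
l = 143 (l = 73 + 70 = 143)
Q(f) = -3 + f² + 188*f (Q(f) = (f² + 188*f) - 3 = -3 + f² + 188*f)
Q(l)/((-102/(-1737))) + 155²/(-47355) = (-3 + 143² + 188*143)/((-102/(-1737))) + 155²/(-47355) = (-3 + 20449 + 26884)/((-102*(-1/1737))) + 24025*(-1/47355) = 47330/(34/579) - 4805/9471 = 47330*(579/34) - 4805/9471 = 13702035/17 - 4805/9471 = 129771891800/161007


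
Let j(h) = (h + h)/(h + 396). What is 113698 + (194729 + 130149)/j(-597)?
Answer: 33509315/199 ≈ 1.6839e+5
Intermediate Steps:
j(h) = 2*h/(396 + h) (j(h) = (2*h)/(396 + h) = 2*h/(396 + h))
113698 + (194729 + 130149)/j(-597) = 113698 + (194729 + 130149)/((2*(-597)/(396 - 597))) = 113698 + 324878/((2*(-597)/(-201))) = 113698 + 324878/((2*(-597)*(-1/201))) = 113698 + 324878/(398/67) = 113698 + 324878*(67/398) = 113698 + 10883413/199 = 33509315/199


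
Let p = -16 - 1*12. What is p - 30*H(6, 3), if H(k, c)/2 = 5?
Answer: -328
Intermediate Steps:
p = -28 (p = -16 - 12 = -28)
H(k, c) = 10 (H(k, c) = 2*5 = 10)
p - 30*H(6, 3) = -28 - 30*10 = -28 - 300 = -328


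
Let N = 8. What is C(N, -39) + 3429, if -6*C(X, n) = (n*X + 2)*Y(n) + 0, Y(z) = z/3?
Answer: 8272/3 ≈ 2757.3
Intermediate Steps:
Y(z) = z/3 (Y(z) = z*(⅓) = z/3)
C(X, n) = -n*(2 + X*n)/18 (C(X, n) = -((n*X + 2)*(n/3) + 0)/6 = -((X*n + 2)*(n/3) + 0)/6 = -((2 + X*n)*(n/3) + 0)/6 = -(n*(2 + X*n)/3 + 0)/6 = -n*(2 + X*n)/18)
C(N, -39) + 3429 = -1/18*(-39)*(2 + 8*(-39)) + 3429 = -1/18*(-39)*(2 - 312) + 3429 = -1/18*(-39)*(-310) + 3429 = -2015/3 + 3429 = 8272/3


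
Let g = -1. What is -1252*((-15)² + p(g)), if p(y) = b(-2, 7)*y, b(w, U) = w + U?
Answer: -275440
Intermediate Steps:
b(w, U) = U + w
p(y) = 5*y (p(y) = (7 - 2)*y = 5*y)
-1252*((-15)² + p(g)) = -1252*((-15)² + 5*(-1)) = -1252*(225 - 5) = -1252*220 = -275440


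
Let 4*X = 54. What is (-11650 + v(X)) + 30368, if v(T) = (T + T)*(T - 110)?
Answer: 32225/2 ≈ 16113.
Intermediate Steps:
X = 27/2 (X = (¼)*54 = 27/2 ≈ 13.500)
v(T) = 2*T*(-110 + T) (v(T) = (2*T)*(-110 + T) = 2*T*(-110 + T))
(-11650 + v(X)) + 30368 = (-11650 + 2*(27/2)*(-110 + 27/2)) + 30368 = (-11650 + 2*(27/2)*(-193/2)) + 30368 = (-11650 - 5211/2) + 30368 = -28511/2 + 30368 = 32225/2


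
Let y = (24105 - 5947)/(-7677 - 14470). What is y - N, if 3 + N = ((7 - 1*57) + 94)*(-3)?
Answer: 2971687/22147 ≈ 134.18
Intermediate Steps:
N = -135 (N = -3 + ((7 - 1*57) + 94)*(-3) = -3 + ((7 - 57) + 94)*(-3) = -3 + (-50 + 94)*(-3) = -3 + 44*(-3) = -3 - 132 = -135)
y = -18158/22147 (y = 18158/(-22147) = 18158*(-1/22147) = -18158/22147 ≈ -0.81989)
y - N = -18158/22147 - 1*(-135) = -18158/22147 + 135 = 2971687/22147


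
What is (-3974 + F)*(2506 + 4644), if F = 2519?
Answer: -10403250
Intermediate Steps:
(-3974 + F)*(2506 + 4644) = (-3974 + 2519)*(2506 + 4644) = -1455*7150 = -10403250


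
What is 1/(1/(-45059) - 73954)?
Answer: -45059/3332293287 ≈ -1.3522e-5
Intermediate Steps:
1/(1/(-45059) - 73954) = 1/(-1/45059 - 73954) = 1/(-3332293287/45059) = -45059/3332293287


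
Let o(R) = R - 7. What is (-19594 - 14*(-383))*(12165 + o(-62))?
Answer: -172150272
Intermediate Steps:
o(R) = -7 + R
(-19594 - 14*(-383))*(12165 + o(-62)) = (-19594 - 14*(-383))*(12165 + (-7 - 62)) = (-19594 + 5362)*(12165 - 69) = -14232*12096 = -172150272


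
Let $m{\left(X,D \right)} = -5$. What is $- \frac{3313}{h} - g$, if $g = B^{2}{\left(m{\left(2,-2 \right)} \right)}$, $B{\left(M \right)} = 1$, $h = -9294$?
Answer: $- \frac{5981}{9294} \approx -0.64353$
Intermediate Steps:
$g = 1$ ($g = 1^{2} = 1$)
$- \frac{3313}{h} - g = - \frac{3313}{-9294} - 1 = \left(-3313\right) \left(- \frac{1}{9294}\right) - 1 = \frac{3313}{9294} - 1 = - \frac{5981}{9294}$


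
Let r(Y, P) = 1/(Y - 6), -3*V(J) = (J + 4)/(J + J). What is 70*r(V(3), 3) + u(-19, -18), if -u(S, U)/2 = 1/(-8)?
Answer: -985/92 ≈ -10.707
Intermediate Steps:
V(J) = -(4 + J)/(6*J) (V(J) = -(J + 4)/(3*(J + J)) = -(4 + J)/(3*(2*J)) = -(4 + J)*1/(2*J)/3 = -(4 + J)/(6*J))
u(S, U) = 1/4 (u(S, U) = -2/(-8) = -2*(-1/8) = 1/4)
r(Y, P) = 1/(-6 + Y)
70*r(V(3), 3) + u(-19, -18) = 70/(-6 + (1/6)*(-4 - 1*3)/3) + 1/4 = 70/(-6 + (1/6)*(1/3)*(-4 - 3)) + 1/4 = 70/(-6 + (1/6)*(1/3)*(-7)) + 1/4 = 70/(-6 - 7/18) + 1/4 = 70/(-115/18) + 1/4 = 70*(-18/115) + 1/4 = -252/23 + 1/4 = -985/92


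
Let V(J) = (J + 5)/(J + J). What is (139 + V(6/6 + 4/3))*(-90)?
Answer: -88560/7 ≈ -12651.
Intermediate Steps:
V(J) = (5 + J)/(2*J) (V(J) = (5 + J)/((2*J)) = (5 + J)*(1/(2*J)) = (5 + J)/(2*J))
(139 + V(6/6 + 4/3))*(-90) = (139 + (5 + (6/6 + 4/3))/(2*(6/6 + 4/3)))*(-90) = (139 + (5 + (6*(1/6) + 4*(1/3)))/(2*(6*(1/6) + 4*(1/3))))*(-90) = (139 + (5 + (1 + 4/3))/(2*(1 + 4/3)))*(-90) = (139 + (5 + 7/3)/(2*(7/3)))*(-90) = (139 + (1/2)*(3/7)*(22/3))*(-90) = (139 + 11/7)*(-90) = (984/7)*(-90) = -88560/7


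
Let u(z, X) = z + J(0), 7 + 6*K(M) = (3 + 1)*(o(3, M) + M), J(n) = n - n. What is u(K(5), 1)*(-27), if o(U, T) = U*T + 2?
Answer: -729/2 ≈ -364.50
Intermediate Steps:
o(U, T) = 2 + T*U (o(U, T) = T*U + 2 = 2 + T*U)
J(n) = 0
K(M) = ⅙ + 8*M/3 (K(M) = -7/6 + ((3 + 1)*((2 + M*3) + M))/6 = -7/6 + (4*((2 + 3*M) + M))/6 = -7/6 + (4*(2 + 4*M))/6 = -7/6 + (8 + 16*M)/6 = -7/6 + (4/3 + 8*M/3) = ⅙ + 8*M/3)
u(z, X) = z (u(z, X) = z + 0 = z)
u(K(5), 1)*(-27) = (⅙ + (8/3)*5)*(-27) = (⅙ + 40/3)*(-27) = (27/2)*(-27) = -729/2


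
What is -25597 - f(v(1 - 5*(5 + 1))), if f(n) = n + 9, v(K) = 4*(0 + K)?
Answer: -25490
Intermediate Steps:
v(K) = 4*K
f(n) = 9 + n
-25597 - f(v(1 - 5*(5 + 1))) = -25597 - (9 + 4*(1 - 5*(5 + 1))) = -25597 - (9 + 4*(1 - 5*6)) = -25597 - (9 + 4*(1 - 30)) = -25597 - (9 + 4*(-29)) = -25597 - (9 - 116) = -25597 - 1*(-107) = -25597 + 107 = -25490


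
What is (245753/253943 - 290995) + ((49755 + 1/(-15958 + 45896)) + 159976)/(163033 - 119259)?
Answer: -96839423488344317087/332793828205316 ≈ -2.9099e+5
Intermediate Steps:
(245753/253943 - 290995) + ((49755 + 1/(-15958 + 45896)) + 159976)/(163033 - 119259) = (245753*(1/253943) - 290995) + ((49755 + 1/29938) + 159976)/43774 = (245753/253943 - 290995) + ((49755 + 1/29938) + 159976)*(1/43774) = -73895897532/253943 + (1489565191/29938 + 159976)*(1/43774) = -73895897532/253943 + (6278926679/29938)*(1/43774) = -73895897532/253943 + 6278926679/1310506012 = -96839423488344317087/332793828205316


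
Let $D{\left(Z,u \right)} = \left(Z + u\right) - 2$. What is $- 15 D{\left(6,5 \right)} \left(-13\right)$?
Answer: $1755$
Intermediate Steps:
$D{\left(Z,u \right)} = -2 + Z + u$
$- 15 D{\left(6,5 \right)} \left(-13\right) = - 15 \left(-2 + 6 + 5\right) \left(-13\right) = \left(-15\right) 9 \left(-13\right) = \left(-135\right) \left(-13\right) = 1755$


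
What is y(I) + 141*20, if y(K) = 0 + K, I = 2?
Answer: 2822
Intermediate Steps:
y(K) = K
y(I) + 141*20 = 2 + 141*20 = 2 + 2820 = 2822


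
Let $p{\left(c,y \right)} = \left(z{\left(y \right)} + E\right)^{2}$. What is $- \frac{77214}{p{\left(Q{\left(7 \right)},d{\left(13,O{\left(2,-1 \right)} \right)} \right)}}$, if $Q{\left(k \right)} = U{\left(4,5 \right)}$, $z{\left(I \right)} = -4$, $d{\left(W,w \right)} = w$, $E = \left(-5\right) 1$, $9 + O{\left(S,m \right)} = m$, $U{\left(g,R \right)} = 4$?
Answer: $- \frac{25738}{27} \approx -953.26$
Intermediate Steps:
$O{\left(S,m \right)} = -9 + m$
$E = -5$
$Q{\left(k \right)} = 4$
$p{\left(c,y \right)} = 81$ ($p{\left(c,y \right)} = \left(-4 - 5\right)^{2} = \left(-9\right)^{2} = 81$)
$- \frac{77214}{p{\left(Q{\left(7 \right)},d{\left(13,O{\left(2,-1 \right)} \right)} \right)}} = - \frac{77214}{81} = \left(-77214\right) \frac{1}{81} = - \frac{25738}{27}$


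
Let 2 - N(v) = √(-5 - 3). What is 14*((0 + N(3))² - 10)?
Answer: -196 - 112*I*√2 ≈ -196.0 - 158.39*I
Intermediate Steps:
N(v) = 2 - 2*I*√2 (N(v) = 2 - √(-5 - 3) = 2 - √(-8) = 2 - 2*I*√2)
14*((0 + N(3))² - 10) = 14*((0 + (2 - 2*I*√2))² - 10) = 14*((2 - 2*I*√2)² - 10) = 14*(-10 + (2 - 2*I*√2)²) = -140 + 14*(2 - 2*I*√2)²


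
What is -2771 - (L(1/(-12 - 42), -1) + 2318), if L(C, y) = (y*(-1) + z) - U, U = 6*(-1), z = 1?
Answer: -5097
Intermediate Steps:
U = -6
L(C, y) = 7 - y (L(C, y) = (y*(-1) + 1) - 1*(-6) = (-y + 1) + 6 = (1 - y) + 6 = 7 - y)
-2771 - (L(1/(-12 - 42), -1) + 2318) = -2771 - ((7 - 1*(-1)) + 2318) = -2771 - ((7 + 1) + 2318) = -2771 - (8 + 2318) = -2771 - 1*2326 = -2771 - 2326 = -5097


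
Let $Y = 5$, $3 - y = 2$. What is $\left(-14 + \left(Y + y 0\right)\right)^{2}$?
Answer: $81$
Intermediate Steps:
$y = 1$ ($y = 3 - 2 = 1$)
$\left(-14 + \left(Y + y 0\right)\right)^{2} = \left(-14 + \left(5 + 1 \cdot 0\right)\right)^{2} = \left(-14 + \left(5 + 0\right)\right)^{2} = \left(-14 + 5\right)^{2} = \left(-9\right)^{2} = 81$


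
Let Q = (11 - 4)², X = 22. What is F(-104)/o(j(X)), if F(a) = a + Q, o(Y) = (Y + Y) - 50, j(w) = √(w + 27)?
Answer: 55/36 ≈ 1.5278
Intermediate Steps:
Q = 49 (Q = 7² = 49)
j(w) = √(27 + w)
o(Y) = -50 + 2*Y (o(Y) = 2*Y - 50 = -50 + 2*Y)
F(a) = 49 + a (F(a) = a + 49 = 49 + a)
F(-104)/o(j(X)) = (49 - 104)/(-50 + 2*√(27 + 22)) = -55/(-50 + 2*√49) = -55/(-50 + 2*7) = -55/(-50 + 14) = -55/(-36) = -55*(-1/36) = 55/36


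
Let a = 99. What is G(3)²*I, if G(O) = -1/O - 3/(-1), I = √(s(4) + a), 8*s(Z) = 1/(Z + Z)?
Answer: 8*√6337/9 ≈ 70.760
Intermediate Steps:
s(Z) = 1/(16*Z) (s(Z) = 1/(8*(Z + Z)) = 1/(8*((2*Z))) = (1/(2*Z))/8 = 1/(16*Z))
I = √6337/8 (I = √((1/16)/4 + 99) = √((1/16)*(¼) + 99) = √(1/64 + 99) = √(6337/64) = √6337/8 ≈ 9.9507)
G(O) = 3 - 1/O (G(O) = -1/O - 3*(-1) = -1/O + 3 = 3 - 1/O)
G(3)²*I = (3 - 1/3)²*(√6337/8) = (3 - 1*⅓)²*(√6337/8) = (3 - ⅓)²*(√6337/8) = (8/3)²*(√6337/8) = 64*(√6337/8)/9 = 8*√6337/9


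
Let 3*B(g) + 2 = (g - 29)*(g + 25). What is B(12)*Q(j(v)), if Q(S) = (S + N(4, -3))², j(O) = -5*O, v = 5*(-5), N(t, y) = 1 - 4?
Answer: -9391804/3 ≈ -3.1306e+6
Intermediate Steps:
N(t, y) = -3
B(g) = -⅔ + (-29 + g)*(25 + g)/3 (B(g) = -⅔ + ((g - 29)*(g + 25))/3 = -⅔ + ((-29 + g)*(25 + g))/3 = -⅔ + (-29 + g)*(25 + g)/3)
v = -25
Q(S) = (-3 + S)² (Q(S) = (S - 3)² = (-3 + S)²)
B(12)*Q(j(v)) = (-727/3 - 4/3*12 + (⅓)*12²)*(-3 - 5*(-25))² = (-727/3 - 16 + (⅓)*144)*(-3 + 125)² = (-727/3 - 16 + 48)*122² = -631/3*14884 = -9391804/3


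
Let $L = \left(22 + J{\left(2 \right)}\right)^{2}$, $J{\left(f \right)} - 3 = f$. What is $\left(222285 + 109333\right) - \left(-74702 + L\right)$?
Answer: $405591$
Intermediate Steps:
$J{\left(f \right)} = 3 + f$
$L = 729$ ($L = \left(22 + \left(3 + 2\right)\right)^{2} = \left(22 + 5\right)^{2} = 27^{2} = 729$)
$\left(222285 + 109333\right) - \left(-74702 + L\right) = \left(222285 + 109333\right) - -73973 = 331618 + \left(74702 - 729\right) = 331618 + 73973 = 405591$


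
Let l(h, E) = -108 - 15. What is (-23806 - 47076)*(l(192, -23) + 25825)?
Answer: -1821809164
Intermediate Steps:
l(h, E) = -123
(-23806 - 47076)*(l(192, -23) + 25825) = (-23806 - 47076)*(-123 + 25825) = -70882*25702 = -1821809164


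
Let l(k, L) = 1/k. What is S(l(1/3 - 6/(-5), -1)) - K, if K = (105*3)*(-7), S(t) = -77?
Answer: 2128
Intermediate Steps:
K = -2205 (K = 315*(-7) = -2205)
S(l(1/3 - 6/(-5), -1)) - K = -77 - 1*(-2205) = -77 + 2205 = 2128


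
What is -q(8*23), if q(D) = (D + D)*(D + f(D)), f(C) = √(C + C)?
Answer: -67712 - 1472*√23 ≈ -74772.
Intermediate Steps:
f(C) = √2*√C (f(C) = √(2*C) = √2*√C)
q(D) = 2*D*(D + √2*√D) (q(D) = (D + D)*(D + √2*√D) = (2*D)*(D + √2*√D) = 2*D*(D + √2*√D))
-q(8*23) = -2*8*23*(8*23 + √2*√(8*23)) = -2*184*(184 + √2*√184) = -2*184*(184 + √2*(2*√46)) = -2*184*(184 + 4*√23) = -(67712 + 1472*√23) = -67712 - 1472*√23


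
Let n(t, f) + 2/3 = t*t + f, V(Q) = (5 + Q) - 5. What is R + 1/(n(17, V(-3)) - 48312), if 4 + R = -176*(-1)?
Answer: 24781757/144080 ≈ 172.00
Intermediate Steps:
V(Q) = Q
n(t, f) = -⅔ + f + t² (n(t, f) = -⅔ + (t*t + f) = -⅔ + (t² + f) = -⅔ + (f + t²) = -⅔ + f + t²)
R = 172 (R = -4 - 176*(-1) = -4 + 176 = 172)
R + 1/(n(17, V(-3)) - 48312) = 172 + 1/((-⅔ - 3 + 17²) - 48312) = 172 + 1/((-⅔ - 3 + 289) - 48312) = 172 + 1/(856/3 - 48312) = 172 + 1/(-144080/3) = 172 - 3/144080 = 24781757/144080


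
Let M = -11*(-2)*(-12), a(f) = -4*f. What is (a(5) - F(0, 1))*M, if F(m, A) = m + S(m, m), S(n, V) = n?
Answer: 5280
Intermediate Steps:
F(m, A) = 2*m (F(m, A) = m + m = 2*m)
a(f) = -4*f
M = -264 (M = 22*(-12) = -264)
(a(5) - F(0, 1))*M = (-4*5 - 2*0)*(-264) = (-20 - 1*0)*(-264) = (-20 + 0)*(-264) = -20*(-264) = 5280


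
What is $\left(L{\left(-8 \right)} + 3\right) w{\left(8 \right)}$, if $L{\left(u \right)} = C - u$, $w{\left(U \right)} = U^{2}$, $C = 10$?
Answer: $1344$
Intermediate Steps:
$L{\left(u \right)} = 10 - u$
$\left(L{\left(-8 \right)} + 3\right) w{\left(8 \right)} = \left(\left(10 - -8\right) + 3\right) 8^{2} = \left(\left(10 + 8\right) + 3\right) 64 = \left(18 + 3\right) 64 = 21 \cdot 64 = 1344$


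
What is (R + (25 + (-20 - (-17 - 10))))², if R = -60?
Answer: 784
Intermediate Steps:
(R + (25 + (-20 - (-17 - 10))))² = (-60 + (25 + (-20 - (-17 - 10))))² = (-60 + (25 + (-20 - 1*(-27))))² = (-60 + (25 + (-20 + 27)))² = (-60 + (25 + 7))² = (-60 + 32)² = (-28)² = 784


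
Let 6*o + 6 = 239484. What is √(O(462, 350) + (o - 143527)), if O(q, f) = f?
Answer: 4*I*√6454 ≈ 321.35*I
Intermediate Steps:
o = 39913 (o = -1 + (⅙)*239484 = -1 + 39914 = 39913)
√(O(462, 350) + (o - 143527)) = √(350 + (39913 - 143527)) = √(350 - 103614) = √(-103264) = 4*I*√6454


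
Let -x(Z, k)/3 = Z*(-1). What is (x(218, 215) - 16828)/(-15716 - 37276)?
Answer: 8087/26496 ≈ 0.30522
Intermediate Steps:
x(Z, k) = 3*Z (x(Z, k) = -3*Z*(-1) = -(-3)*Z = 3*Z)
(x(218, 215) - 16828)/(-15716 - 37276) = (3*218 - 16828)/(-15716 - 37276) = (654 - 16828)/(-52992) = -16174*(-1/52992) = 8087/26496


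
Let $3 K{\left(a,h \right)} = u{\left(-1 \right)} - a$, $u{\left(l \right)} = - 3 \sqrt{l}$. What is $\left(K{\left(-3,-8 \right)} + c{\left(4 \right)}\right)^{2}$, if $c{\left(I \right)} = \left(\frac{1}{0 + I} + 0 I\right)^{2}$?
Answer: $\frac{33}{256} - \frac{17 i}{8} \approx 0.12891 - 2.125 i$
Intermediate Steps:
$K{\left(a,h \right)} = - i - \frac{a}{3}$ ($K{\left(a,h \right)} = \frac{- 3 \sqrt{-1} - a}{3} = \frac{- 3 i - a}{3} = \frac{- a - 3 i}{3} = - i - \frac{a}{3}$)
$c{\left(I \right)} = \frac{1}{I^{2}}$ ($c{\left(I \right)} = \left(\frac{1}{I} + 0\right)^{2} = \left(\frac{1}{I}\right)^{2} = \frac{1}{I^{2}}$)
$\left(K{\left(-3,-8 \right)} + c{\left(4 \right)}\right)^{2} = \left(\left(- i - -1\right) + \frac{1}{16}\right)^{2} = \left(\left(- i + 1\right) + \frac{1}{16}\right)^{2} = \left(\left(1 - i\right) + \frac{1}{16}\right)^{2} = \left(\frac{17}{16} - i\right)^{2}$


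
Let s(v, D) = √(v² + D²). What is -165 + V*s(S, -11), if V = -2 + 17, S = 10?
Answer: -165 + 15*√221 ≈ 57.991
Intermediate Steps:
s(v, D) = √(D² + v²)
V = 15
-165 + V*s(S, -11) = -165 + 15*√((-11)² + 10²) = -165 + 15*√(121 + 100) = -165 + 15*√221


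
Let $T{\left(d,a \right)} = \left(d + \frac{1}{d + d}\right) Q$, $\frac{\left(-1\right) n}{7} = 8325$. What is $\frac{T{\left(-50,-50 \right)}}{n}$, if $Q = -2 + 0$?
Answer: $- \frac{1667}{971250} \approx -0.0017163$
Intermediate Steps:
$n = -58275$ ($n = \left(-7\right) 8325 = -58275$)
$Q = -2$
$T{\left(d,a \right)} = - \frac{1}{d} - 2 d$ ($T{\left(d,a \right)} = \left(d + \frac{1}{d + d}\right) \left(-2\right) = \left(d + \frac{1}{2 d}\right) \left(-2\right) = - \frac{1}{d} - 2 d$)
$\frac{T{\left(-50,-50 \right)}}{n} = \frac{- \frac{1}{-50} - -100}{-58275} = \left(\left(-1\right) \left(- \frac{1}{50}\right) + 100\right) \left(- \frac{1}{58275}\right) = \left(\frac{1}{50} + 100\right) \left(- \frac{1}{58275}\right) = \frac{5001}{50} \left(- \frac{1}{58275}\right) = - \frac{1667}{971250}$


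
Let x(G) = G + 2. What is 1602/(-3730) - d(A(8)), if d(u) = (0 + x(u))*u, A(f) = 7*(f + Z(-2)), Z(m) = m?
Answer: -3447321/1865 ≈ -1848.4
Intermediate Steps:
x(G) = 2 + G
A(f) = -14 + 7*f (A(f) = 7*(f - 2) = 7*(-2 + f) = -14 + 7*f)
d(u) = u*(2 + u) (d(u) = (0 + (2 + u))*u = (2 + u)*u = u*(2 + u))
1602/(-3730) - d(A(8)) = 1602/(-3730) - (-14 + 7*8)*(2 + (-14 + 7*8)) = 1602*(-1/3730) - (-14 + 56)*(2 + (-14 + 56)) = -801/1865 - 42*(2 + 42) = -801/1865 - 42*44 = -801/1865 - 1*1848 = -801/1865 - 1848 = -3447321/1865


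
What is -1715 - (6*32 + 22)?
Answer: -1929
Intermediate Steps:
-1715 - (6*32 + 22) = -1715 - (192 + 22) = -1715 - 1*214 = -1715 - 214 = -1929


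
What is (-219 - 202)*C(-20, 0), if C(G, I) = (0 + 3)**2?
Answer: -3789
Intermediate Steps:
C(G, I) = 9 (C(G, I) = 3**2 = 9)
(-219 - 202)*C(-20, 0) = (-219 - 202)*9 = -421*9 = -3789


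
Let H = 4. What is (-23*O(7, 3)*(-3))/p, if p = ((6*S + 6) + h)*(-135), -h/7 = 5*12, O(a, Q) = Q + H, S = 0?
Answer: 7/810 ≈ 0.0086420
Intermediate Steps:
O(a, Q) = 4 + Q (O(a, Q) = Q + 4 = 4 + Q)
h = -420 (h = -35*12 = -7*60 = -420)
p = 55890 (p = ((6*0 + 6) - 420)*(-135) = ((0 + 6) - 420)*(-135) = (6 - 420)*(-135) = -414*(-135) = 55890)
(-23*O(7, 3)*(-3))/p = (-23*(4 + 3)*(-3))/55890 = (-23*7*(-3))*(1/55890) = -161*(-3)*(1/55890) = 483*(1/55890) = 7/810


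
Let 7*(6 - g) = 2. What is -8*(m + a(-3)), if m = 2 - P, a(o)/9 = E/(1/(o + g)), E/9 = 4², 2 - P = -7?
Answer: -196600/7 ≈ -28086.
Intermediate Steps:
g = 40/7 (g = 6 - ⅐*2 = 6 - 2/7 = 40/7 ≈ 5.7143)
P = 9 (P = 2 - 1*(-7) = 2 + 7 = 9)
E = 144 (E = 9*4² = 9*16 = 144)
a(o) = 51840/7 + 1296*o (a(o) = 9*(144/(1/(o + 40/7))) = 9*(144/(1/(40/7 + o))) = 9*(144*(40/7 + o)) = 9*(5760/7 + 144*o) = 51840/7 + 1296*o)
m = -7 (m = 2 - 1*9 = 2 - 9 = -7)
-8*(m + a(-3)) = -8*(-7 + (51840/7 + 1296*(-3))) = -8*(-7 + (51840/7 - 3888)) = -8*(-7 + 24624/7) = -8*24575/7 = -196600/7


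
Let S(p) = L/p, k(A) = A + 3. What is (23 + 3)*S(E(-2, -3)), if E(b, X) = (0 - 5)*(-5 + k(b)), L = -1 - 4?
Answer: -13/2 ≈ -6.5000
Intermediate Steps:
k(A) = 3 + A
L = -5
E(b, X) = 10 - 5*b (E(b, X) = (0 - 5)*(-5 + (3 + b)) = -5*(-2 + b) = 10 - 5*b)
S(p) = -5/p
(23 + 3)*S(E(-2, -3)) = (23 + 3)*(-5/(10 - 5*(-2))) = 26*(-5/(10 + 10)) = 26*(-5/20) = 26*(-5*1/20) = 26*(-¼) = -13/2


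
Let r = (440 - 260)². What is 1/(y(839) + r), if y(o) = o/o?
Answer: 1/32401 ≈ 3.0863e-5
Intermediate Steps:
r = 32400 (r = 180² = 32400)
y(o) = 1
1/(y(839) + r) = 1/(1 + 32400) = 1/32401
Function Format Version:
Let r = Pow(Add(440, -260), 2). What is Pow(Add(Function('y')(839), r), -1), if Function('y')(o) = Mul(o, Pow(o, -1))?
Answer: Rational(1, 32401) ≈ 3.0863e-5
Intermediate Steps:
r = 32400 (r = Pow(180, 2) = 32400)
Function('y')(o) = 1
Pow(Add(Function('y')(839), r), -1) = Pow(Add(1, 32400), -1) = Pow(32401, -1) = Rational(1, 32401)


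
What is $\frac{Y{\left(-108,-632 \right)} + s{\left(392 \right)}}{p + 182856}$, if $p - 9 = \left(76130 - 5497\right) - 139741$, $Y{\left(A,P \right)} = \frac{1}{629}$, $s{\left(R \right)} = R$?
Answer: $\frac{246569}{71553153} \approx 0.003446$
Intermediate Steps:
$Y{\left(A,P \right)} = \frac{1}{629}$
$p = -69099$ ($p = 9 + \left(\left(76130 - 5497\right) - 139741\right) = 9 + \left(70633 - 139741\right) = 9 - 69108 = -69099$)
$\frac{Y{\left(-108,-632 \right)} + s{\left(392 \right)}}{p + 182856} = \frac{\frac{1}{629} + 392}{-69099 + 182856} = \frac{246569}{629 \cdot 113757} = \frac{246569}{629} \cdot \frac{1}{113757} = \frac{246569}{71553153}$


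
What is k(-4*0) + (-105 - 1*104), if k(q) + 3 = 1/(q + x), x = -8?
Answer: -1697/8 ≈ -212.13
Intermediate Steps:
k(q) = -3 + 1/(-8 + q) (k(q) = -3 + 1/(q - 8) = -3 + 1/(-8 + q))
k(-4*0) + (-105 - 1*104) = (25 - (-12)*0)/(-8 - 4*0) + (-105 - 1*104) = (25 - 3*0)/(-8 + 0) + (-105 - 104) = (25 + 0)/(-8) - 209 = -⅛*25 - 209 = -25/8 - 209 = -1697/8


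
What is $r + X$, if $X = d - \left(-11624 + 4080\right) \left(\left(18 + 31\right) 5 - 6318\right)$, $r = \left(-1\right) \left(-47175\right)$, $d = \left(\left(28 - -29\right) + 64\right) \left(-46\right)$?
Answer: $-45773103$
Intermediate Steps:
$d = -5566$ ($d = \left(\left(28 + 29\right) + 64\right) \left(-46\right) = \left(57 + 64\right) \left(-46\right) = 121 \left(-46\right) = -5566$)
$r = 47175$
$X = -45820278$ ($X = -5566 - \left(-11624 + 4080\right) \left(\left(18 + 31\right) 5 - 6318\right) = -5566 - - 7544 \left(49 \cdot 5 - 6318\right) = -5566 - - 7544 \left(245 - 6318\right) = -5566 - \left(-7544\right) \left(-6073\right) = -5566 - 45814712 = -45820278$)
$r + X = 47175 - 45820278 = -45773103$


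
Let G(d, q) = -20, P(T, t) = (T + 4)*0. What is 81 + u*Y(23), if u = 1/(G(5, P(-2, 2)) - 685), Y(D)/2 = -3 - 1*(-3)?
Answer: 81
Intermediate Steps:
P(T, t) = 0 (P(T, t) = (4 + T)*0 = 0)
Y(D) = 0 (Y(D) = 2*(-3 - 1*(-3)) = 2*(-3 + 3) = 2*0 = 0)
u = -1/705 (u = 1/(-20 - 685) = 1/(-705) = -1/705 ≈ -0.0014184)
81 + u*Y(23) = 81 - 1/705*0 = 81 + 0 = 81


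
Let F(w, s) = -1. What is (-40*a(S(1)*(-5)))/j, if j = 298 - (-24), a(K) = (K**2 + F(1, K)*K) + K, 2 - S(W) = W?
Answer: -500/161 ≈ -3.1056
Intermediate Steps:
S(W) = 2 - W
a(K) = K**2 (a(K) = (K**2 - K) + K = K**2)
j = 322 (j = 298 - 1*(-24) = 298 + 24 = 322)
(-40*a(S(1)*(-5)))/j = -40*25*(2 - 1*1)**2/322 = -40*25*(2 - 1)**2*(1/322) = -40*(1*(-5))**2*(1/322) = -40*(-5)**2*(1/322) = -40*25*(1/322) = -1000*1/322 = -500/161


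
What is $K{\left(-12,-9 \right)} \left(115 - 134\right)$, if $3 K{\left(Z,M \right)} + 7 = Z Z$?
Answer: $- \frac{2603}{3} \approx -867.67$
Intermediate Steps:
$K{\left(Z,M \right)} = - \frac{7}{3} + \frac{Z^{2}}{3}$ ($K{\left(Z,M \right)} = - \frac{7}{3} + \frac{Z Z}{3} = - \frac{7}{3} + \frac{Z^{2}}{3}$)
$K{\left(-12,-9 \right)} \left(115 - 134\right) = \left(- \frac{7}{3} + \frac{\left(-12\right)^{2}}{3}\right) \left(115 - 134\right) = \left(- \frac{7}{3} + \frac{1}{3} \cdot 144\right) \left(-19\right) = \left(- \frac{7}{3} + 48\right) \left(-19\right) = \frac{137}{3} \left(-19\right) = - \frac{2603}{3}$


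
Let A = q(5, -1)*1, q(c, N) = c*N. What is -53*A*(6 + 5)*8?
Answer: 23320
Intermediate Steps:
q(c, N) = N*c
A = -5 (A = -1*5*1 = -5*1 = -5)
-53*A*(6 + 5)*8 = -(-265)*(6 + 5)*8 = -(-265)*11*8 = -53*(-55)*8 = 2915*8 = 23320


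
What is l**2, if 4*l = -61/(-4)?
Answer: 3721/256 ≈ 14.535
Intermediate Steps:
l = 61/16 (l = (-61/(-4))/4 = (-61*(-1/4))/4 = (1/4)*(61/4) = 61/16 ≈ 3.8125)
l**2 = (61/16)**2 = 3721/256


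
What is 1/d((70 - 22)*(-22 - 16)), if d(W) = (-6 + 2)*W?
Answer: 1/7296 ≈ 0.00013706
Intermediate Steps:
d(W) = -4*W
1/d((70 - 22)*(-22 - 16)) = 1/(-4*(70 - 22)*(-22 - 16)) = 1/(-192*(-38)) = 1/(-4*(-1824)) = 1/7296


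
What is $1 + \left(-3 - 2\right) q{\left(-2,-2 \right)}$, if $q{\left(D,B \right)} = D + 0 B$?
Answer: $11$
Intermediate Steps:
$q{\left(D,B \right)} = D$ ($q{\left(D,B \right)} = D + 0 = D$)
$1 + \left(-3 - 2\right) q{\left(-2,-2 \right)} = 1 + \left(-3 - 2\right) \left(-2\right) = 1 - -10 = 1 + 10 = 11$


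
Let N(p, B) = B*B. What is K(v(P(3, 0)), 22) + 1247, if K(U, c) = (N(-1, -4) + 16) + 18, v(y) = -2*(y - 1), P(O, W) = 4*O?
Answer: 1297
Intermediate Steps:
N(p, B) = B²
v(y) = 2 - 2*y (v(y) = -2*(-1 + y) = 2 - 2*y)
K(U, c) = 50 (K(U, c) = ((-4)² + 16) + 18 = (16 + 16) + 18 = 32 + 18 = 50)
K(v(P(3, 0)), 22) + 1247 = 50 + 1247 = 1297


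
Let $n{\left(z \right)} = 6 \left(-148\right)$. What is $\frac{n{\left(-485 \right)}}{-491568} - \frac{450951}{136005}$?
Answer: $- \frac{3077115399}{928551470} \approx -3.3139$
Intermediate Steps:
$n{\left(z \right)} = -888$
$\frac{n{\left(-485 \right)}}{-491568} - \frac{450951}{136005} = - \frac{888}{-491568} - \frac{450951}{136005} = \left(-888\right) \left(- \frac{1}{491568}\right) - \frac{150317}{45335} = \frac{37}{20482} - \frac{150317}{45335} = - \frac{3077115399}{928551470}$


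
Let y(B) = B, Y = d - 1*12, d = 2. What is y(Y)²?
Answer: 100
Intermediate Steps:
Y = -10 (Y = 2 - 1*12 = 2 - 12 = -10)
y(Y)² = (-10)² = 100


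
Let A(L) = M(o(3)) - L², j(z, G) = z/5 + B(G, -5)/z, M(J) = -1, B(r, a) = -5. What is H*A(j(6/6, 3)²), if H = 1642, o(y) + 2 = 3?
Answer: -545802442/625 ≈ -8.7328e+5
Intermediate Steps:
o(y) = 1 (o(y) = -2 + 3 = 1)
j(z, G) = -5/z + z/5 (j(z, G) = z/5 - 5/z = -5/z + z/5)
A(L) = -1 - L²
H*A(j(6/6, 3)²) = 1642*(-1 - ((-5/1 + (6/6)/5)²)²) = 1642*(-1 - ((-5/1 + (6*(⅙))/5)²)²) = 1642*(-1 - ((-5/1 + (⅕)*1)²)²) = 1642*(-1 - ((-5*1 + ⅕)²)²) = 1642*(-1 - ((-5 + ⅕)²)²) = 1642*(-1 - ((-24/5)²)²) = 1642*(-1 - (576/25)²) = 1642*(-1 - 1*331776/625) = 1642*(-1 - 331776/625) = 1642*(-332401/625) = -545802442/625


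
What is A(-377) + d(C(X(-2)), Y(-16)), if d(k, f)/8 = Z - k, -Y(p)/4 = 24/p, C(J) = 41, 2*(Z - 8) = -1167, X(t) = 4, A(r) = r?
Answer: -5309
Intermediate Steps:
Z = -1151/2 (Z = 8 + (½)*(-1167) = 8 - 1167/2 = -1151/2 ≈ -575.50)
Y(p) = -96/p
d(k, f) = -4604 - 8*k (d(k, f) = 8*(-1151/2 - k) = -4604 - 8*k)
A(-377) + d(C(X(-2)), Y(-16)) = -377 + (-4604 - 8*41) = -377 + (-4604 - 328) = -377 - 4932 = -5309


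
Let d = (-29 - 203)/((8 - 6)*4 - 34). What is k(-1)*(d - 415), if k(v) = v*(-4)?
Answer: -21116/13 ≈ -1624.3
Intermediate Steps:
k(v) = -4*v
d = 116/13 (d = -232/(2*4 - 34) = -232/(8 - 34) = -232/(-26) = -232*(-1/26) = 116/13 ≈ 8.9231)
k(-1)*(d - 415) = (-4*(-1))*(116/13 - 415) = 4*(-5279/13) = -21116/13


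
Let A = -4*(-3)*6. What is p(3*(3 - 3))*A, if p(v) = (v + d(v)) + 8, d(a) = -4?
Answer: 288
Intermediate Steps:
A = 72 (A = 12*6 = 72)
p(v) = 4 + v (p(v) = (v - 4) + 8 = (-4 + v) + 8 = 4 + v)
p(3*(3 - 3))*A = (4 + 3*(3 - 3))*72 = (4 + 3*0)*72 = (4 + 0)*72 = 4*72 = 288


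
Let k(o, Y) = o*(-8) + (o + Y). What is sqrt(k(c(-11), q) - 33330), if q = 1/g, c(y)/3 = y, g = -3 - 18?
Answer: 2*I*sqrt(3649170)/21 ≈ 181.93*I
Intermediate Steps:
g = -21
c(y) = 3*y
q = -1/21 (q = 1/(-21) = -1/21 ≈ -0.047619)
k(o, Y) = Y - 7*o (k(o, Y) = -8*o + (Y + o) = Y - 7*o)
sqrt(k(c(-11), q) - 33330) = sqrt((-1/21 - 21*(-11)) - 33330) = sqrt((-1/21 - 7*(-33)) - 33330) = sqrt((-1/21 + 231) - 33330) = sqrt(4850/21 - 33330) = sqrt(-695080/21) = 2*I*sqrt(3649170)/21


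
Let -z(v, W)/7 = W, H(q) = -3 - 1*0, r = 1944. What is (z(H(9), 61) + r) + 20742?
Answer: 22259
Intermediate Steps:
H(q) = -3 (H(q) = -3 + 0 = -3)
z(v, W) = -7*W
(z(H(9), 61) + r) + 20742 = (-7*61 + 1944) + 20742 = (-427 + 1944) + 20742 = 1517 + 20742 = 22259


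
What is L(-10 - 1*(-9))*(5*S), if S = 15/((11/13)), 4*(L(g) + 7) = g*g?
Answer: -26325/44 ≈ -598.29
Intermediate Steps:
L(g) = -7 + g²/4 (L(g) = -7 + (g*g)/4 = -7 + g²/4)
S = 195/11 (S = 15/((11*(1/13))) = 15/(11/13) = 15*(13/11) = 195/11 ≈ 17.727)
L(-10 - 1*(-9))*(5*S) = (-7 + (-10 - 1*(-9))²/4)*(5*(195/11)) = (-7 + (-10 + 9)²/4)*(975/11) = (-7 + (¼)*(-1)²)*(975/11) = (-7 + (¼)*1)*(975/11) = (-7 + ¼)*(975/11) = -27/4*975/11 = -26325/44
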